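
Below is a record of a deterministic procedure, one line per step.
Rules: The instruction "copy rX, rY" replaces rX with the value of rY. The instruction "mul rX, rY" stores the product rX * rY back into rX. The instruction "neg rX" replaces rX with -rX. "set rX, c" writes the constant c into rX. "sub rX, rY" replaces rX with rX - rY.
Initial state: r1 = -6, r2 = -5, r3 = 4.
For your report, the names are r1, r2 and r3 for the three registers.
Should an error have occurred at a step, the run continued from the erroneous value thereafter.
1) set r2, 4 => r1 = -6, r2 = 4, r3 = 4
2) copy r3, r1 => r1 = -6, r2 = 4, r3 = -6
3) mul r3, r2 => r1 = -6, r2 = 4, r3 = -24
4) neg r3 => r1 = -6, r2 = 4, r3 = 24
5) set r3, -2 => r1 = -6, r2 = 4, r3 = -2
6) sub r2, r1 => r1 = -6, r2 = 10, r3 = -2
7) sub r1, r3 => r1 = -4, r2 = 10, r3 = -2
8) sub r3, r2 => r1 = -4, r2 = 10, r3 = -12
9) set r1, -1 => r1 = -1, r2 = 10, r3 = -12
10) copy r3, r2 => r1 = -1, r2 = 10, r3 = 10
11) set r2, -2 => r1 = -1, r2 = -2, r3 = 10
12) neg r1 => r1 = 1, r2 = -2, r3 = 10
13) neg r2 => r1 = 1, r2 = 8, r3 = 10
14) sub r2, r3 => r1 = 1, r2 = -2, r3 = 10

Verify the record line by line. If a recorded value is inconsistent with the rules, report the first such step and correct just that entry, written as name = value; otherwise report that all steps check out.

step 13, r2 = 2

Recomputing the run from the initial state:
step 1: r1 = -6, r2 = 4, r3 = 4
step 2: r1 = -6, r2 = 4, r3 = -6
step 3: r1 = -6, r2 = 4, r3 = -24
step 4: r1 = -6, r2 = 4, r3 = 24
step 5: r1 = -6, r2 = 4, r3 = -2
step 6: r1 = -6, r2 = 10, r3 = -2
step 7: r1 = -4, r2 = 10, r3 = -2
step 8: r1 = -4, r2 = 10, r3 = -12
step 9: r1 = -1, r2 = 10, r3 = -12
step 10: r1 = -1, r2 = 10, r3 = 10
step 11: r1 = -1, r2 = -2, r3 = 10
step 12: r1 = 1, r2 = -2, r3 = 10
step 13: r1 = 1, r2 = 2, r3 = 10
step 14: r1 = 1, r2 = -8, r3 = 10
The first disagreement with the record is at step 13, where the value should be r2 = 2.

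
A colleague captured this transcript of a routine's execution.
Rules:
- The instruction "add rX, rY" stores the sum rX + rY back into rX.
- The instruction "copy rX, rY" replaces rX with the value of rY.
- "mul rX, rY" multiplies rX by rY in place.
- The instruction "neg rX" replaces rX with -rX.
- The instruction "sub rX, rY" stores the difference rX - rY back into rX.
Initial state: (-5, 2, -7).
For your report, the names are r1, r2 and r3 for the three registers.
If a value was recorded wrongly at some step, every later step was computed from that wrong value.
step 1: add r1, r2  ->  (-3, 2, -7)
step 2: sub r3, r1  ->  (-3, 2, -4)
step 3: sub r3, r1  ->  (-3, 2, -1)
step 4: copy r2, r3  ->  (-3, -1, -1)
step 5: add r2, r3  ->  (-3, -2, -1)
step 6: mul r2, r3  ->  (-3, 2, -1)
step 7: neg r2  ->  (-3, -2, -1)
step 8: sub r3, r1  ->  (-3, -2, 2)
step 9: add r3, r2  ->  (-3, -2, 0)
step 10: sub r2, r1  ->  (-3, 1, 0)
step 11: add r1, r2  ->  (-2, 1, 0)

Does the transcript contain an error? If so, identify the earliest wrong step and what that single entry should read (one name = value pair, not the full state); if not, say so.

no error

Recomputing the run from the initial state:
step 1: r1 = -3, r2 = 2, r3 = -7
step 2: r1 = -3, r2 = 2, r3 = -4
step 3: r1 = -3, r2 = 2, r3 = -1
step 4: r1 = -3, r2 = -1, r3 = -1
step 5: r1 = -3, r2 = -2, r3 = -1
step 6: r1 = -3, r2 = 2, r3 = -1
step 7: r1 = -3, r2 = -2, r3 = -1
step 8: r1 = -3, r2 = -2, r3 = 2
step 9: r1 = -3, r2 = -2, r3 = 0
step 10: r1 = -3, r2 = 1, r3 = 0
step 11: r1 = -2, r2 = 1, r3 = 0
This matches the transcript at every step.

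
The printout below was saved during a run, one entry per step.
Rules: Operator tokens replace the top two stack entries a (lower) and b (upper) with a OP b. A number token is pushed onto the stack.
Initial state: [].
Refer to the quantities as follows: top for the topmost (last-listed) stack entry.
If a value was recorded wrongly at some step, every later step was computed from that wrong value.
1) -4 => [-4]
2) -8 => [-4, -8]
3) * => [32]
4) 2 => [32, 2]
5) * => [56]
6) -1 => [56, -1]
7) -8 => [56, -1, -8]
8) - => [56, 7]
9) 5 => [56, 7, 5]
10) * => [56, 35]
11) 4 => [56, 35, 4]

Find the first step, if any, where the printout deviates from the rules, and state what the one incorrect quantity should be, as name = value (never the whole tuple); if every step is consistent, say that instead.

step 5, top = 64

1. push -4: top = -4 (matches)
2. push -8: top = -8 (in agreement)
3. -4 * -8 = 32 (agrees with the printout)
4. push 2: top = 2 (matches)
5. 32 * 2 = 64 (the entry is off here)
First deviation found at step 5; the corrected entry is top = 64.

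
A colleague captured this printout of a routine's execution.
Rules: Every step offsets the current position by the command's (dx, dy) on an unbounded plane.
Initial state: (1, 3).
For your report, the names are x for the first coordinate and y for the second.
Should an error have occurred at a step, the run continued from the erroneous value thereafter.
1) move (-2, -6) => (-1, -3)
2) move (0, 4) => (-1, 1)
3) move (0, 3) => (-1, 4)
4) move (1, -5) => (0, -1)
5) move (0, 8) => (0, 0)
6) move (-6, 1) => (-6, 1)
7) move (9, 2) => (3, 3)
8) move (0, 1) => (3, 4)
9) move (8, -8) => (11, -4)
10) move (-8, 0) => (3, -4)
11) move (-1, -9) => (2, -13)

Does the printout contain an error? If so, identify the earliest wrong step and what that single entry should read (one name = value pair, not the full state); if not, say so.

Step 1: x = 1 + (-2) = -1, y = 3 + (-6) = -3 — checks out.
Step 2: x = -1 + (0) = -1, y = -3 + (4) = 1 — agrees with the printout.
Step 3: x = -1 + (0) = -1, y = 1 + (3) = 4 — consistent with the printout.
Step 4: x = -1 + (1) = 0, y = 4 + (-5) = -1 — in agreement.
Step 5: x = 0 + (0) = 0, y = -1 + (8) = 7 — a discrepancy with the printout.
First deviation found at step 5; the corrected entry is y = 7.

step 5, y = 7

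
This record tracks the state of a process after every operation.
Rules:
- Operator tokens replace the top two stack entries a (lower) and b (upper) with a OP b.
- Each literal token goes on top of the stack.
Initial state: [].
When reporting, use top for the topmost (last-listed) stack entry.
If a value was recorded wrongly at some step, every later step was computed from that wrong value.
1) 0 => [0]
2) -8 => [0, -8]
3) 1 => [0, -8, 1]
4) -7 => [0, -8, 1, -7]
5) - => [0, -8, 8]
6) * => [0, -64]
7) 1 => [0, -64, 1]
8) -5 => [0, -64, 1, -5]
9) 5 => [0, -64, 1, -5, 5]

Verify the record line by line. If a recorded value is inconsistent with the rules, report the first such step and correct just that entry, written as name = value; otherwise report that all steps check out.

no error

Recomputing the run from the initial state:
step 1: [0]
step 2: [0, -8]
step 3: [0, -8, 1]
step 4: [0, -8, 1, -7]
step 5: [0, -8, 8]
step 6: [0, -64]
step 7: [0, -64, 1]
step 8: [0, -64, 1, -5]
step 9: [0, -64, 1, -5, 5]
This matches the record at every step.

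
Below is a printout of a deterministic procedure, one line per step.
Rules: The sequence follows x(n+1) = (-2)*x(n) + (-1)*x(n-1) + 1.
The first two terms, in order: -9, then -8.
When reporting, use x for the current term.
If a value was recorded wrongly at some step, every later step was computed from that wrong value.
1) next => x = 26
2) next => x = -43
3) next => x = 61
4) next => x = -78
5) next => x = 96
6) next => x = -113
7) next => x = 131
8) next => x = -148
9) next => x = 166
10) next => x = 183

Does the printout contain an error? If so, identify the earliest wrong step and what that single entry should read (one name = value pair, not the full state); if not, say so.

step 10, x = -183

Step 1: x = -2*(-8) + (-1)*(-9) + (1) = 26 — same as recorded.
Step 2: x = -2*(26) + (-1)*(-8) + (1) = -43 — verified.
Step 3: x = -2*(-43) + (-1)*(26) + (1) = 61 — confirmed correct.
Step 4: x = -2*(61) + (-1)*(-43) + (1) = -78 — no discrepancy.
Step 5: x = -2*(-78) + (-1)*(61) + (1) = 96 — exactly as logged.
Step 6: x = -2*(96) + (-1)*(-78) + (1) = -113 — exactly as logged.
Step 7: x = -2*(-113) + (-1)*(96) + (1) = 131 — verified.
Step 8: x = -2*(131) + (-1)*(-113) + (1) = -148 — verified.
Step 9: x = -2*(-148) + (-1)*(131) + (1) = 166 — verified.
Step 10: x = -2*(166) + (-1)*(-148) + (1) = -183 — the printout has a different value.
First incorrect step: 10; the correct value is x = -183.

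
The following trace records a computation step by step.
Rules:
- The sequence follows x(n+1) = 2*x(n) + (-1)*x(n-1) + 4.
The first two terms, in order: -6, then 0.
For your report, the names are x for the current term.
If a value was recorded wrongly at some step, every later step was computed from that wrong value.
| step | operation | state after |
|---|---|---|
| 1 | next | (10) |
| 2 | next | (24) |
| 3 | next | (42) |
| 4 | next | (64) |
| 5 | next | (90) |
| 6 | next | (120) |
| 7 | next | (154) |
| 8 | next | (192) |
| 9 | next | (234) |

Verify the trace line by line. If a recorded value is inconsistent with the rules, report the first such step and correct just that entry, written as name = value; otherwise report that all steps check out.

Recomputing the run from the initial state:
step 1: x = 10
step 2: x = 24
step 3: x = 42
step 4: x = 64
step 5: x = 90
step 6: x = 120
step 7: x = 154
step 8: x = 192
step 9: x = 234
This matches the trace at every step.

no error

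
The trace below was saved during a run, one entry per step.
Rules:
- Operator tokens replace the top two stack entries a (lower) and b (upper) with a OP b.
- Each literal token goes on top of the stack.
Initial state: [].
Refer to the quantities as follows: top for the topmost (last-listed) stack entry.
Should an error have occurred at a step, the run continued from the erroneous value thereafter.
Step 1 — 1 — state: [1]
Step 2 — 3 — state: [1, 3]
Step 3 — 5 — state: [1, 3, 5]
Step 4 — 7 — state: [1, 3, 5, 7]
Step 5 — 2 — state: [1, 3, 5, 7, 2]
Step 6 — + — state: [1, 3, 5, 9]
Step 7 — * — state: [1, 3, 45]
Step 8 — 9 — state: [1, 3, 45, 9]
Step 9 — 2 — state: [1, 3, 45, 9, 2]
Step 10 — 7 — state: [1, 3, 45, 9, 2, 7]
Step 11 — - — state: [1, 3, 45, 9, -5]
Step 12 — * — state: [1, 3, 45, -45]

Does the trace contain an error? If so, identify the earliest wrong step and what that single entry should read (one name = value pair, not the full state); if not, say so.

1. push 1: top = 1 (no discrepancy)
2. push 3: top = 3 (no discrepancy)
3. push 5: top = 5 (verified)
4. push 7: top = 7 (in agreement)
5. push 2: top = 2 (matches)
6. 7 + 2 = 9 (confirmed correct)
7. 5 * 9 = 45 (same as recorded)
8. push 9: top = 9 (verified)
9. push 2: top = 2 (confirmed correct)
10. push 7: top = 7 (same as recorded)
11. 2 - 7 = -5 (same as recorded)
12. 9 * -5 = -45 (confirmed correct)
Each recorded entry agrees with the recomputation.

no error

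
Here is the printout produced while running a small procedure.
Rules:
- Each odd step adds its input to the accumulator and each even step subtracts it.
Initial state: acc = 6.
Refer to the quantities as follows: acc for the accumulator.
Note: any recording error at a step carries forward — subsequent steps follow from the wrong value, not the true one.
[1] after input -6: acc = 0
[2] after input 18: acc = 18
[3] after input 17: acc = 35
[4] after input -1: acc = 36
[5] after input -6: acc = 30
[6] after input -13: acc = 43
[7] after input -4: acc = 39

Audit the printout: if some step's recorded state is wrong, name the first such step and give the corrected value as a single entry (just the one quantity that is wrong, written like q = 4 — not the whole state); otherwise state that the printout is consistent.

Recomputing the run from the initial state:
step 1: acc = 0
step 2: acc = -18
step 3: acc = -1
step 4: acc = 0
step 5: acc = -6
step 6: acc = 7
step 7: acc = 3
The first disagreement with the printout is at step 2, where the value should be acc = -18.

step 2, acc = -18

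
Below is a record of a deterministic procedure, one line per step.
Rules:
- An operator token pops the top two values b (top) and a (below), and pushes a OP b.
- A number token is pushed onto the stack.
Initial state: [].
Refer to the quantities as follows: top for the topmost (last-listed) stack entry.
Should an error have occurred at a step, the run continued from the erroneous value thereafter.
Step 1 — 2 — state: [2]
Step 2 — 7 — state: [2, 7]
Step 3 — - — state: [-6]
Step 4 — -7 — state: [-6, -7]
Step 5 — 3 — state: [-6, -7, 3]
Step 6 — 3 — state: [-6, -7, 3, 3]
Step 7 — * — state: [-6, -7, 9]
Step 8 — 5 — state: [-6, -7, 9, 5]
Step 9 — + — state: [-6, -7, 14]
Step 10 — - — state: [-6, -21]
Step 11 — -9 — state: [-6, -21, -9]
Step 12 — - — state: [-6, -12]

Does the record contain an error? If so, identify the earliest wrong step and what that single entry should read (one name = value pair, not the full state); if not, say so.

step 3, top = -5

Step 1: push 2: top = 2 — checks out.
Step 2: push 7: top = 7 — no discrepancy.
Step 3: 2 - 7 = -5 — the recorded entry deviates here.
Step 3 is the first one off; corrected, top = -5.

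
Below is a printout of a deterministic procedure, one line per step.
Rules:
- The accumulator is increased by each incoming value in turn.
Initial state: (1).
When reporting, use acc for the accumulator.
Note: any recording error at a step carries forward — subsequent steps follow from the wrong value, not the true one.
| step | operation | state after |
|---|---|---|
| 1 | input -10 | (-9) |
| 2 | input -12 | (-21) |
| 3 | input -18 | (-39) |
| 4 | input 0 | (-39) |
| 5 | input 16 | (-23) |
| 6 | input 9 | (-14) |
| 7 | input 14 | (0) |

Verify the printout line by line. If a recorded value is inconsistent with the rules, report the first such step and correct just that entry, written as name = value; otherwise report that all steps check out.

no error

Recomputing the run from the initial state:
step 1: acc = -9
step 2: acc = -21
step 3: acc = -39
step 4: acc = -39
step 5: acc = -23
step 6: acc = -14
step 7: acc = 0
This matches the printout at every step.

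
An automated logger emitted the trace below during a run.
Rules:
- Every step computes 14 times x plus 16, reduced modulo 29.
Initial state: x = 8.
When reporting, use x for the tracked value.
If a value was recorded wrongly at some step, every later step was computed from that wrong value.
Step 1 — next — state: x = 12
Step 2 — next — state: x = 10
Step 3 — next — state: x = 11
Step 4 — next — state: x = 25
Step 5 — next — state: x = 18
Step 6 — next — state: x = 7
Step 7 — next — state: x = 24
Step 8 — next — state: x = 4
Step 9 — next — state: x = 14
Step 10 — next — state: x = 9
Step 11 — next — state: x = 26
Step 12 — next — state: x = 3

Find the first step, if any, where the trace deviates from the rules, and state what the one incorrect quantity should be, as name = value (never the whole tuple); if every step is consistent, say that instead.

Recomputing the run from the initial state:
step 1: x = 12
step 2: x = 10
step 3: x = 11
step 4: x = 25
step 5: x = 18
step 6: x = 7
step 7: x = 27
step 8: x = 17
step 9: x = 22
step 10: x = 5
step 11: x = 28
step 12: x = 2
The first disagreement with the trace is at step 7, where the value should be x = 27.

step 7, x = 27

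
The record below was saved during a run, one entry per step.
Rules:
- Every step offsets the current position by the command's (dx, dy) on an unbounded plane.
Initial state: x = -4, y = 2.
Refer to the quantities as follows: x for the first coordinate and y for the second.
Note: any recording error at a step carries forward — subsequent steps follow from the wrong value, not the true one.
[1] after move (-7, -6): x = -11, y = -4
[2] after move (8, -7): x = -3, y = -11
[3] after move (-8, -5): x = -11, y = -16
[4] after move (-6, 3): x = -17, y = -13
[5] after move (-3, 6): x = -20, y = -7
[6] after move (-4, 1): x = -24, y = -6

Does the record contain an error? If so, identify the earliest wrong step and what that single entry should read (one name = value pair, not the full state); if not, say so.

no error

Recomputing the run from the initial state:
step 1: x = -11, y = -4
step 2: x = -3, y = -11
step 3: x = -11, y = -16
step 4: x = -17, y = -13
step 5: x = -20, y = -7
step 6: x = -24, y = -6
This matches the record at every step.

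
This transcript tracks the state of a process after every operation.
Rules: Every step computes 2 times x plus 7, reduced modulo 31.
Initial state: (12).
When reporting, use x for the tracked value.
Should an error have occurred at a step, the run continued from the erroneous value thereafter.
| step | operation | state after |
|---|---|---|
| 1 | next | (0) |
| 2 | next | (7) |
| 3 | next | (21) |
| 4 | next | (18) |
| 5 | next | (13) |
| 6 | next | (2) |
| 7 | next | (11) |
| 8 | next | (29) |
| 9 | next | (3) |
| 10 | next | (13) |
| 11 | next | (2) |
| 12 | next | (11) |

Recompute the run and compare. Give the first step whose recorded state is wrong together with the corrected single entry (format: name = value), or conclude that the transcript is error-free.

1. x = (2*12 + 7) mod 31 = 0 (same as recorded)
2. x = (2*0 + 7) mod 31 = 7 (consistent with the transcript)
3. x = (2*7 + 7) mod 31 = 21 (exactly as logged)
4. x = (2*21 + 7) mod 31 = 18 (exactly as logged)
5. x = (2*18 + 7) mod 31 = 12 (a discrepancy with the transcript)
Conclusion: step 5 carries the first error; the entry should be x = 12.

step 5, x = 12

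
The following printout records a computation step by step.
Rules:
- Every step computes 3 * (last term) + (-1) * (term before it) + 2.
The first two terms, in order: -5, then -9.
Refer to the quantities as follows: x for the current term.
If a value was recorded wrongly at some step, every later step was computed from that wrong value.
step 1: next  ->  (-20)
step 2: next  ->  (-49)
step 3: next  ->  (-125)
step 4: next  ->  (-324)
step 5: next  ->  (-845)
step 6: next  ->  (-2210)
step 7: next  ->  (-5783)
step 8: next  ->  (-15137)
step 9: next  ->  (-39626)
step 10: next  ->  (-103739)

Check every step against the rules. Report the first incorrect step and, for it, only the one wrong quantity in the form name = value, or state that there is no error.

1. x = 3*(-9) + (-1)*(-5) + (2) = -20 (in agreement)
2. x = 3*(-20) + (-1)*(-9) + (2) = -49 (matches)
3. x = 3*(-49) + (-1)*(-20) + (2) = -125 (consistent with the printout)
4. x = 3*(-125) + (-1)*(-49) + (2) = -324 (confirmed correct)
5. x = 3*(-324) + (-1)*(-125) + (2) = -845 (verified)
6. x = 3*(-845) + (-1)*(-324) + (2) = -2209 (the entry is off here)
First incorrect step: 6; the correct value is x = -2209.

step 6, x = -2209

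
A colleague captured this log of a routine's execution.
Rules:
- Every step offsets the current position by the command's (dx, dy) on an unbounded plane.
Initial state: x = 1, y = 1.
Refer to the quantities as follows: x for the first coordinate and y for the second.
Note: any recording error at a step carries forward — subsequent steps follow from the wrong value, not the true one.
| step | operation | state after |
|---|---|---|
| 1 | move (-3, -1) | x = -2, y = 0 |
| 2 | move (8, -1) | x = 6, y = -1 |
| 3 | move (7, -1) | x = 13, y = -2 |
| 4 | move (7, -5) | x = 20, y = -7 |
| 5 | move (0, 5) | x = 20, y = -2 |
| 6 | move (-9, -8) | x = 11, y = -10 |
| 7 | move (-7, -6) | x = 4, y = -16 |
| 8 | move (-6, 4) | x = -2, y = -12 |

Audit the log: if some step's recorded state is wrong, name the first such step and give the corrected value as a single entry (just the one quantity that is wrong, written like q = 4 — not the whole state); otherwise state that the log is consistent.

no error

1. x = 1 + (-3) = -2, y = 1 + (-1) = 0 (checks out)
2. x = -2 + (8) = 6, y = 0 + (-1) = -1 (in agreement)
3. x = 6 + (7) = 13, y = -1 + (-1) = -2 (verified)
4. x = 13 + (7) = 20, y = -2 + (-5) = -7 (in agreement)
5. x = 20 + (0) = 20, y = -7 + (5) = -2 (matches)
6. x = 20 + (-9) = 11, y = -2 + (-8) = -10 (no discrepancy)
7. x = 11 + (-7) = 4, y = -10 + (-6) = -16 (matches)
8. x = 4 + (-6) = -2, y = -16 + (4) = -12 (agrees with the log)
All steps check out; nothing to correct.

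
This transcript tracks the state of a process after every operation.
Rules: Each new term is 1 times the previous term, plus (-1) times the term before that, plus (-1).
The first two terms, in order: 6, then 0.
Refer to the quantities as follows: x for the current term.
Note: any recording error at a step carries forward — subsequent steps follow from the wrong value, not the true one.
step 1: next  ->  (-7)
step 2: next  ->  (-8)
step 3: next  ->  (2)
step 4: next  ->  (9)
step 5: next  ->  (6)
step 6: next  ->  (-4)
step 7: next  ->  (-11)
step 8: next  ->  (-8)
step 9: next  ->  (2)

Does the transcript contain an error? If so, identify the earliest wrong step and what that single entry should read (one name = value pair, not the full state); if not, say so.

Recomputing the run from the initial state:
step 1: x = -7
step 2: x = -8
step 3: x = -2
step 4: x = 5
step 5: x = 6
step 6: x = 0
step 7: x = -7
step 8: x = -8
step 9: x = -2
The first disagreement with the transcript is at step 3, where the value should be x = -2.

step 3, x = -2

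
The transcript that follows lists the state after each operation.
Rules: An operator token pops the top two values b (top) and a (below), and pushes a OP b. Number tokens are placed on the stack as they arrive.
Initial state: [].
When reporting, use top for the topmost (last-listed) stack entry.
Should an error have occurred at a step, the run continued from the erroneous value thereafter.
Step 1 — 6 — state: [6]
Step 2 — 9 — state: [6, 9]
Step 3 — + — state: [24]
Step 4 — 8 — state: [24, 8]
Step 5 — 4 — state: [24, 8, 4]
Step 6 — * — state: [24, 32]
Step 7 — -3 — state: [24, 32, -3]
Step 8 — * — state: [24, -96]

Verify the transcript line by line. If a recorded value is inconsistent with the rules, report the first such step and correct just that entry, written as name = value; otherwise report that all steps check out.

Recomputing the run from the initial state:
step 1: [6]
step 2: [6, 9]
step 3: [15]
step 4: [15, 8]
step 5: [15, 8, 4]
step 6: [15, 32]
step 7: [15, 32, -3]
step 8: [15, -96]
The first disagreement with the transcript is at step 3, where the value should be top = 15.

step 3, top = 15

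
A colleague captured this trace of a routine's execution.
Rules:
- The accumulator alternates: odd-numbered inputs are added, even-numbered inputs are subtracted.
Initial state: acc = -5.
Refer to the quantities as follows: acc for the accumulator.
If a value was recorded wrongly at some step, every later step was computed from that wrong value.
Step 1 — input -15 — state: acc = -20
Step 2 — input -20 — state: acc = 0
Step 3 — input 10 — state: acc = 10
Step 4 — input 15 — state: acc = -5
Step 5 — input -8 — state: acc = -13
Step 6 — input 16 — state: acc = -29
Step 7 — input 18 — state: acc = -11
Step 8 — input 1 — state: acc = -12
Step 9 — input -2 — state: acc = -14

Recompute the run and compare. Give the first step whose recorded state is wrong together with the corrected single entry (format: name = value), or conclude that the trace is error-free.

no error

Recomputing the run from the initial state:
step 1: acc = -20
step 2: acc = 0
step 3: acc = 10
step 4: acc = -5
step 5: acc = -13
step 6: acc = -29
step 7: acc = -11
step 8: acc = -12
step 9: acc = -14
This matches the trace at every step.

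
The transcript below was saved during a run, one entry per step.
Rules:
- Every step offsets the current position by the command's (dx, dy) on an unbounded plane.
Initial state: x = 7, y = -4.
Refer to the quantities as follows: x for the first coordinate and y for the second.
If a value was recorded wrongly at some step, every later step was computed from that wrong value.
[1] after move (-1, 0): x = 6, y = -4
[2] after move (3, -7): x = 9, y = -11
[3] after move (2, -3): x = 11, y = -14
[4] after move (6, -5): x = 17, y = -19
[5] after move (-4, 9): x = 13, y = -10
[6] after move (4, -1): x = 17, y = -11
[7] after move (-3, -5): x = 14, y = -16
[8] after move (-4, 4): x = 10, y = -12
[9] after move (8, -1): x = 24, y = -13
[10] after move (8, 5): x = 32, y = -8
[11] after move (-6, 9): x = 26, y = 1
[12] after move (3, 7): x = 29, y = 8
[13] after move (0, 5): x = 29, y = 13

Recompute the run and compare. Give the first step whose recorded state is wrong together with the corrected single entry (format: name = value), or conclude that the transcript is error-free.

Step 1: x = 7 + (-1) = 6, y = -4 + (0) = -4 — exactly as logged.
Step 2: x = 6 + (3) = 9, y = -4 + (-7) = -11 — same as recorded.
Step 3: x = 9 + (2) = 11, y = -11 + (-3) = -14 — agrees with the transcript.
Step 4: x = 11 + (6) = 17, y = -14 + (-5) = -19 — verified.
Step 5: x = 17 + (-4) = 13, y = -19 + (9) = -10 — same as recorded.
Step 6: x = 13 + (4) = 17, y = -10 + (-1) = -11 — same as recorded.
Step 7: x = 17 + (-3) = 14, y = -11 + (-5) = -16 — confirmed correct.
Step 8: x = 14 + (-4) = 10, y = -16 + (4) = -12 — in agreement.
Step 9: x = 10 + (8) = 18, y = -12 + (-1) = -13 — first mismatch against the transcript.
Conclusion: step 9 carries the first error; the entry should be x = 18.

step 9, x = 18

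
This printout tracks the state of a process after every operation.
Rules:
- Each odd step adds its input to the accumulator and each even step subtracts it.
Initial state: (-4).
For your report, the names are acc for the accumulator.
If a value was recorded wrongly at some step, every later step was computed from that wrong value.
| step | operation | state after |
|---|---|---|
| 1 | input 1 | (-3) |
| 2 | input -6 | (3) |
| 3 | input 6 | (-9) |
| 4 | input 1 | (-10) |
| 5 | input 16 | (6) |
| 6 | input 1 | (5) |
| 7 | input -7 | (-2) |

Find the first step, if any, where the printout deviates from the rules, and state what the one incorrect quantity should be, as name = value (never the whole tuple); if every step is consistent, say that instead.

Recomputing the run from the initial state:
step 1: acc = -3
step 2: acc = 3
step 3: acc = 9
step 4: acc = 8
step 5: acc = 24
step 6: acc = 23
step 7: acc = 16
The first disagreement with the printout is at step 3, where the value should be acc = 9.

step 3, acc = 9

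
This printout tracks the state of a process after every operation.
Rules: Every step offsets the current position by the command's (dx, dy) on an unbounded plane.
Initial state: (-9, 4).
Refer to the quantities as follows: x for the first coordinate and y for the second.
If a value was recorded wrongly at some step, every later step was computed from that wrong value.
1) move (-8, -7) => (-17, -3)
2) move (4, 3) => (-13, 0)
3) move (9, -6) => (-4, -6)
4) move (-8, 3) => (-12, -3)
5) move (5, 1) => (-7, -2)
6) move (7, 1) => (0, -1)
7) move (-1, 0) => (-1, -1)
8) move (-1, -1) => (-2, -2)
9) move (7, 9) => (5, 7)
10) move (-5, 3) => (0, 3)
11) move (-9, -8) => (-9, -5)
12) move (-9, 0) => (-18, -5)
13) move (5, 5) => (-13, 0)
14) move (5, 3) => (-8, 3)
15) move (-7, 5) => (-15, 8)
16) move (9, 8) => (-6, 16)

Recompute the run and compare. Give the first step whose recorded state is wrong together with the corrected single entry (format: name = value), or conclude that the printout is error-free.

step 10, y = 10

Step 1: x = -9 + (-8) = -17, y = 4 + (-7) = -3 — same as recorded.
Step 2: x = -17 + (4) = -13, y = -3 + (3) = 0 — no discrepancy.
Step 3: x = -13 + (9) = -4, y = 0 + (-6) = -6 — no discrepancy.
Step 4: x = -4 + (-8) = -12, y = -6 + (3) = -3 — confirmed correct.
Step 5: x = -12 + (5) = -7, y = -3 + (1) = -2 — agrees with the printout.
Step 6: x = -7 + (7) = 0, y = -2 + (1) = -1 — same as recorded.
Step 7: x = 0 + (-1) = -1, y = -1 + (0) = -1 — in agreement.
Step 8: x = -1 + (-1) = -2, y = -1 + (-1) = -2 — same as recorded.
Step 9: x = -2 + (7) = 5, y = -2 + (9) = 7 — same as recorded.
Step 10: x = 5 + (-5) = 0, y = 7 + (3) = 10 — not what was recorded.
First deviation found at step 10; the corrected entry is y = 10.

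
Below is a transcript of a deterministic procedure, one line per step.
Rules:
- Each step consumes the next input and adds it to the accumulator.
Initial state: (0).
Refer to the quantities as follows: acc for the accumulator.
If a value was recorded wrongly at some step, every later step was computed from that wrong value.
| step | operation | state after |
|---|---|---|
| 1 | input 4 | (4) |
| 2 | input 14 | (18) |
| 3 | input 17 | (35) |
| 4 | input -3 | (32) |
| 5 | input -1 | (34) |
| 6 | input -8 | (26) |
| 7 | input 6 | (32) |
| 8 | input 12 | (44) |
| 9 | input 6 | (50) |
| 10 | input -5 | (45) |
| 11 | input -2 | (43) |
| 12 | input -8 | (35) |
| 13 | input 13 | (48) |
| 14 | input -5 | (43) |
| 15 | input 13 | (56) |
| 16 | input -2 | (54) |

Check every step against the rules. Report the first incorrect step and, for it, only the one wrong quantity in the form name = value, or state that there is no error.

Step 1: acc = 0 + 4 = 4 — agrees with the transcript.
Step 2: acc = 4 + 14 = 18 — checks out.
Step 3: acc = 18 + 17 = 35 — in agreement.
Step 4: acc = 35 + -3 = 32 — matches.
Step 5: acc = 32 + -1 = 31 — the entry is off here.
So the first discrepancy is step 5, where the right value is acc = 31.

step 5, acc = 31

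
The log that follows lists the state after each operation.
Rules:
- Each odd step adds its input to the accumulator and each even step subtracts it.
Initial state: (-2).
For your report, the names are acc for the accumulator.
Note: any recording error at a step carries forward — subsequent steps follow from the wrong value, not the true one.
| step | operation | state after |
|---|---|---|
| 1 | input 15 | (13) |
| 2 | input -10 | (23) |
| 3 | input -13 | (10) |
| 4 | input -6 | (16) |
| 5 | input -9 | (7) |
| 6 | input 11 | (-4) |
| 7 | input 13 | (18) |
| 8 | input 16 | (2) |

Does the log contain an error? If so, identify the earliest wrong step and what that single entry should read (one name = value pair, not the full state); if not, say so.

step 1: acc = -2 + 15 = 13 -> matches
step 2: acc = 13 - -10 = 23 -> no discrepancy
step 3: acc = 23 + -13 = 10 -> consistent with the log
step 4: acc = 10 - -6 = 16 -> exactly as logged
step 5: acc = 16 + -9 = 7 -> same as recorded
step 6: acc = 7 - 11 = -4 -> consistent with the log
step 7: acc = -4 + 13 = 9 -> this is not what the log shows
First incorrect step: 7; the correct value is acc = 9.

step 7, acc = 9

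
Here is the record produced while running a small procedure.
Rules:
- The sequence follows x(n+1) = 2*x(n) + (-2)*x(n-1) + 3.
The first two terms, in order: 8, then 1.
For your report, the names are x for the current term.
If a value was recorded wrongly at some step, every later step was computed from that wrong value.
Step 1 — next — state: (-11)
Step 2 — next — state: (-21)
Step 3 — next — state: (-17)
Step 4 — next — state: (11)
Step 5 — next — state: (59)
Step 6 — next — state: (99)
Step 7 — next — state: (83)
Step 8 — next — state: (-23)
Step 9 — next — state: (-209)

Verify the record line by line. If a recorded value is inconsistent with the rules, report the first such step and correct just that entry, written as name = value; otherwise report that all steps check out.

1. x = 2*(1) + (-2)*(8) + (3) = -11 (checks out)
2. x = 2*(-11) + (-2)*(1) + (3) = -21 (verified)
3. x = 2*(-21) + (-2)*(-11) + (3) = -17 (verified)
4. x = 2*(-17) + (-2)*(-21) + (3) = 11 (checks out)
5. x = 2*(11) + (-2)*(-17) + (3) = 59 (verified)
6. x = 2*(59) + (-2)*(11) + (3) = 99 (no discrepancy)
7. x = 2*(99) + (-2)*(59) + (3) = 83 (confirmed correct)
8. x = 2*(83) + (-2)*(99) + (3) = -29 (first mismatch against the record)
Step 8 is the first one off; corrected, x = -29.

step 8, x = -29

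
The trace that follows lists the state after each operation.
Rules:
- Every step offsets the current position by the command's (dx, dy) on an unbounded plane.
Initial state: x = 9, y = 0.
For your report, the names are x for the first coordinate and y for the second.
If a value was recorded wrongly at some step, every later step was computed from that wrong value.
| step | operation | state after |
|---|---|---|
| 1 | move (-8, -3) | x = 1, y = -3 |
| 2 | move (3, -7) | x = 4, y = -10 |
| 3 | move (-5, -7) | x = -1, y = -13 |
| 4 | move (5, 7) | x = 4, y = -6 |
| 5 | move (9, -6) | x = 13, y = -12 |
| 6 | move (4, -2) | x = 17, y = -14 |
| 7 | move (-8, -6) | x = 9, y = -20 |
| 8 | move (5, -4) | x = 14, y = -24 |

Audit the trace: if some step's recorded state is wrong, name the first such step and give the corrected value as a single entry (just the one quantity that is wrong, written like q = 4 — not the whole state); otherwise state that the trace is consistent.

step 3, y = -17

Recomputing the run from the initial state:
step 1: x = 1, y = -3
step 2: x = 4, y = -10
step 3: x = -1, y = -17
step 4: x = 4, y = -10
step 5: x = 13, y = -16
step 6: x = 17, y = -18
step 7: x = 9, y = -24
step 8: x = 14, y = -28
The first disagreement with the trace is at step 3, where the value should be y = -17.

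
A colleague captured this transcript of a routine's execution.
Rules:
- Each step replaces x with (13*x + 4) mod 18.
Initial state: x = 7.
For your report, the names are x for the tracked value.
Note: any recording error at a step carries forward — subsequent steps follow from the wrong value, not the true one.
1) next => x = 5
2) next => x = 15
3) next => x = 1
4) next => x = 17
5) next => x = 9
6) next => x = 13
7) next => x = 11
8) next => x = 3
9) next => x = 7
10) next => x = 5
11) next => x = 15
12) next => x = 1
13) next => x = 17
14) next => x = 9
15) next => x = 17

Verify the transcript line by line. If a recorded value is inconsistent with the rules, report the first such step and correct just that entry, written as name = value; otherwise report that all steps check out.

step 1: x = (13*7 + 4) mod 18 = 5 -> no discrepancy
step 2: x = (13*5 + 4) mod 18 = 15 -> confirmed correct
step 3: x = (13*15 + 4) mod 18 = 1 -> same as recorded
step 4: x = (13*1 + 4) mod 18 = 17 -> checks out
step 5: x = (13*17 + 4) mod 18 = 9 -> same as recorded
step 6: x = (13*9 + 4) mod 18 = 13 -> confirmed correct
step 7: x = (13*13 + 4) mod 18 = 11 -> matches
step 8: x = (13*11 + 4) mod 18 = 3 -> in agreement
step 9: x = (13*3 + 4) mod 18 = 7 -> no discrepancy
step 10: x = (13*7 + 4) mod 18 = 5 -> same as recorded
step 11: x = (13*5 + 4) mod 18 = 15 -> exactly as logged
step 12: x = (13*15 + 4) mod 18 = 1 -> confirmed correct
step 13: x = (13*1 + 4) mod 18 = 17 -> checks out
step 14: x = (13*17 + 4) mod 18 = 9 -> confirmed correct
step 15: x = (13*9 + 4) mod 18 = 13 -> the recorded entry deviates here
The audit stops at step 15: the recorded entry is wrong and should be x = 13.

step 15, x = 13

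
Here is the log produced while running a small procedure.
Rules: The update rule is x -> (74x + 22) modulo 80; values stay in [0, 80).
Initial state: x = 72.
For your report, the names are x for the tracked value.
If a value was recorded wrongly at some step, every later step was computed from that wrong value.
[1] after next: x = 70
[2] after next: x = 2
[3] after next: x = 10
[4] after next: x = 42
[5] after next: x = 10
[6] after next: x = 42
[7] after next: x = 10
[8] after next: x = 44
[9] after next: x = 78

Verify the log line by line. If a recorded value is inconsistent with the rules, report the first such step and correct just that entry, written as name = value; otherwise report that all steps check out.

step 8, x = 42

Recomputing the run from the initial state:
step 1: x = 70
step 2: x = 2
step 3: x = 10
step 4: x = 42
step 5: x = 10
step 6: x = 42
step 7: x = 10
step 8: x = 42
step 9: x = 10
The first disagreement with the log is at step 8, where the value should be x = 42.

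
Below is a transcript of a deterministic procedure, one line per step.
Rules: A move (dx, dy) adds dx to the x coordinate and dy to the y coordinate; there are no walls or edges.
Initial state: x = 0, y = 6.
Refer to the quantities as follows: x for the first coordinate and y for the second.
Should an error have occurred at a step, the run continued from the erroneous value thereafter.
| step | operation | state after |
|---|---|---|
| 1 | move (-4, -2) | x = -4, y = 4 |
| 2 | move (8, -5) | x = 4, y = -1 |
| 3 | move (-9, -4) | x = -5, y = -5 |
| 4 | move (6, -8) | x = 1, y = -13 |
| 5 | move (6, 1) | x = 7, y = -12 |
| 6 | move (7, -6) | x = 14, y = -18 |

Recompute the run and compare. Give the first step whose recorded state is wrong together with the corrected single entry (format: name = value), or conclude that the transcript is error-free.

step 1: x = 0 + (-4) = -4, y = 6 + (-2) = 4 -> in agreement
step 2: x = -4 + (8) = 4, y = 4 + (-5) = -1 -> agrees with the transcript
step 3: x = 4 + (-9) = -5, y = -1 + (-4) = -5 -> confirmed correct
step 4: x = -5 + (6) = 1, y = -5 + (-8) = -13 -> exactly as logged
step 5: x = 1 + (6) = 7, y = -13 + (1) = -12 -> matches
step 6: x = 7 + (7) = 14, y = -12 + (-6) = -18 -> verified
The whole run recomputes cleanly — no discrepancies.

no error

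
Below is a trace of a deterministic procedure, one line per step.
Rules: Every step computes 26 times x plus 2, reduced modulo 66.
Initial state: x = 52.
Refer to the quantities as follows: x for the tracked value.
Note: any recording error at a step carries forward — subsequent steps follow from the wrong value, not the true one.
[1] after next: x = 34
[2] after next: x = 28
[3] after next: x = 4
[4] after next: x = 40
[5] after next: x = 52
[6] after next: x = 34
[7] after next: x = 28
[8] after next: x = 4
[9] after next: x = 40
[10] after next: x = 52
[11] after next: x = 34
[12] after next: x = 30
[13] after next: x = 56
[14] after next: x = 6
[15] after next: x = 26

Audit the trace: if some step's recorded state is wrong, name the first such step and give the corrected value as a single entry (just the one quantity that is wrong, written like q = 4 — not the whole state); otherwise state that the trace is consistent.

step 12, x = 28

Step 1: x = (26*52 + 2) mod 66 = 34 — same as recorded.
Step 2: x = (26*34 + 2) mod 66 = 28 — agrees with the trace.
Step 3: x = (26*28 + 2) mod 66 = 4 — no discrepancy.
Step 4: x = (26*4 + 2) mod 66 = 40 — agrees with the trace.
Step 5: x = (26*40 + 2) mod 66 = 52 — verified.
Step 6: x = (26*52 + 2) mod 66 = 34 — in agreement.
Step 7: x = (26*34 + 2) mod 66 = 28 — no discrepancy.
Step 8: x = (26*28 + 2) mod 66 = 4 — same as recorded.
Step 9: x = (26*4 + 2) mod 66 = 40 — same as recorded.
Step 10: x = (26*40 + 2) mod 66 = 52 — verified.
Step 11: x = (26*52 + 2) mod 66 = 34 — confirmed correct.
Step 12: x = (26*34 + 2) mod 66 = 28 — the trace disagrees here.
First deviation found at step 12; the corrected entry is x = 28.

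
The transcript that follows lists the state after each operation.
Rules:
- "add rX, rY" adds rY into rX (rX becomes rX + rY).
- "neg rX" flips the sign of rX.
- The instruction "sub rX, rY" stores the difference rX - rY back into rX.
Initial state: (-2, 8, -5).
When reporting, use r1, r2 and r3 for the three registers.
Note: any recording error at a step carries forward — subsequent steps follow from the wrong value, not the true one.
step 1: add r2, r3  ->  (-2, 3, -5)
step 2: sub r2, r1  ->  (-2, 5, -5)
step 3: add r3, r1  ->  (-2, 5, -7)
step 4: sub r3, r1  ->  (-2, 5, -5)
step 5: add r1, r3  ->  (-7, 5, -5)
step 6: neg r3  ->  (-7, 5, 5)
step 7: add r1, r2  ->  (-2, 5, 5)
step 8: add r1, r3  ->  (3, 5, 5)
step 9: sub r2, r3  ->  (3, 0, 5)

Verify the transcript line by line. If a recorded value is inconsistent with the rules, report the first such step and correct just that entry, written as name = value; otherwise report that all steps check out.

no error

step 1: r2 = 8 + -5 = 3 -> consistent with the transcript
step 2: r2 = 3 - -2 = 5 -> no discrepancy
step 3: r3 = -5 + -2 = -7 -> consistent with the transcript
step 4: r3 = -7 - -2 = -5 -> in agreement
step 5: r1 = -2 + -5 = -7 -> consistent with the transcript
step 6: r3 = -(-5) = 5 -> confirmed correct
step 7: r1 = -7 + 5 = -2 -> confirmed correct
step 8: r1 = -2 + 5 = 3 -> exactly as logged
step 9: r2 = 5 - 5 = 0 -> in agreement
No step deviates from the rules.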